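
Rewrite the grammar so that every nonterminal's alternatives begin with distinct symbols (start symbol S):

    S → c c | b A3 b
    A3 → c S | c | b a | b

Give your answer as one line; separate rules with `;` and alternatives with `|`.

S → c c | b A3 b; A3 → c A3' | b A3''; A3' → S | ε; A3'' → a | ε

A3 has alternatives sharing prefix 'c': factor to A3 → c A3' with A3' → S | ε.
A3 has alternatives sharing prefix 'b': factor to A3 → b A3'' with A3'' → a | ε.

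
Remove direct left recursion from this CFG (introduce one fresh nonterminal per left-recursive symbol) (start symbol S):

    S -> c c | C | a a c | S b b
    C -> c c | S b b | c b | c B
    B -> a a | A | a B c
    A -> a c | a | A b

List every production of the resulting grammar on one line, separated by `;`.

Left recursion appears on S, A.
For S: α = {b b}, β = {c c, C, a a c}. Rewrite as S → β S' and S' → α S' | ε.
For A: α = {b}, β = {a c, a}. Rewrite as A → β A' and A' → α A' | ε.

S -> c c S' | C S' | a a c S'; C -> c c | S b b | c b | c B; B -> a a | A | a B c; A -> a c A' | a A'; S' -> b b S' | ε; A' -> b A' | ε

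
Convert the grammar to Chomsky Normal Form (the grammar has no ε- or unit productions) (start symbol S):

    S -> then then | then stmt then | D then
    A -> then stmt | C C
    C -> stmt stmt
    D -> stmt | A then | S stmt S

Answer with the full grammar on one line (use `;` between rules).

Introduce a nonterminal for each terminal appearing in a rule of length ≥ 2: X1 → then, X2 → stmt.
Binarize each right-hand side of length ≥ 3 by chaining fresh nonterminals (Y1, Y2, …): affected rules were S → X1 X2 X1; D → S X2 S.

S -> X1 X1 | X1 Y1 | D X1; A -> X1 X2 | C C; C -> X2 X2; D -> stmt | A X1 | S Y2; X1 -> then; X2 -> stmt; Y1 -> X2 X1; Y2 -> X2 S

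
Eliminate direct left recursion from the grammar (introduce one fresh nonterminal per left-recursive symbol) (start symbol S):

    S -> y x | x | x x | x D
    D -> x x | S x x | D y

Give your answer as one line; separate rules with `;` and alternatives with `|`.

Directly left-recursive nonterminal: D.
For D: α = {y}, β = {x x, S x x}. Rewrite as D → β D' and D' → α D' | ε.

S -> y x | x | x x | x D; D -> x x D' | S x x D'; D' -> y D' | ε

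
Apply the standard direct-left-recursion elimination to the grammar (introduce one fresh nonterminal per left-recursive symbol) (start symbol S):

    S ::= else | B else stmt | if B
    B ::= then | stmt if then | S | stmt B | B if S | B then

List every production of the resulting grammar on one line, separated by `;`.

S ::= else | B else stmt | if B; B ::= then B' | stmt if then B' | S B' | stmt B B'; B' ::= if S B' | then B' | ε

B is directly left-recursive.
For B: α = {if S, then}, β = {then, stmt if then, S, stmt B}. Rewrite as B → β B' and B' → α B' | ε.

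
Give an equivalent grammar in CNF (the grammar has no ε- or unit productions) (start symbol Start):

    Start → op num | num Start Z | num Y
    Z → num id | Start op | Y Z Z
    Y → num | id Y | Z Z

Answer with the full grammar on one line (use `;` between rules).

Start → X1 X2 | X2 Y1 | X2 Y; Z → X2 X3 | Start X1 | Y Y2; Y → num | X3 Y | Z Z; X1 → op; X2 → num; X3 → id; Y1 → Start Z; Y2 → Z Z

Introduce a nonterminal for each terminal appearing in a rule of length ≥ 2: X1 → op, X2 → num, X3 → id.
Binarize each right-hand side of length ≥ 3 by chaining fresh nonterminals (Y1, Y2, …): affected rules were Start → X2 Start Z; Z → Y Z Z.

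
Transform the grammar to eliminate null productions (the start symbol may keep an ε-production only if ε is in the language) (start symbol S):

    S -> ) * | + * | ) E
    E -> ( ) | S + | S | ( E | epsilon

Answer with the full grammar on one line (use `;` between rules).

Nullable nonterminals: {E}.
ε ∉ L(G), so no ε-production is kept.
Add the nullable-subset variants: S → ) E gives ) E | ). E → ( E gives ( E | (.

S -> ) * | + * | ) E | ); E -> ( ) | S + | S | ( E | (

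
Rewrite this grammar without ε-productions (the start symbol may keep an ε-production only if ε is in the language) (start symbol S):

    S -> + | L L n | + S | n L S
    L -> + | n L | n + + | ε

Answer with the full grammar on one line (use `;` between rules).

Nullable nonterminals: {L}.
ε ∉ L(G), so no ε-production is kept.
Expand every rule over subsets of its nullable positions: S → L L n gives L L n | L n | n. S → n L S gives n L S | n S. L → n L gives n L | n.

S -> + | L L n | L n | n | + S | n L S | n S; L -> + | n L | n | n + +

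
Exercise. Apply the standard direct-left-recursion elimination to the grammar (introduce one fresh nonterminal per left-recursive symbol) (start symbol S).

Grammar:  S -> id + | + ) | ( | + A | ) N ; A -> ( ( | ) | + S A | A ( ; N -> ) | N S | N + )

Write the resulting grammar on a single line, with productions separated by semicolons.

S -> id + | + ) | ( | + A | ) N; A -> ( ( A' | ) A' | + S A A'; N -> ) N'; A' -> ( A' | eps; N' -> S N' | + ) N' | eps

A, N are directly left-recursive.
For A: α = {(}, β = {( (, ), + S A}. Rewrite as A → β A' and A' → α A' | ε.
For N: α = {S, + )}, β = {)}. Rewrite as N → β N' and N' → α N' | ε.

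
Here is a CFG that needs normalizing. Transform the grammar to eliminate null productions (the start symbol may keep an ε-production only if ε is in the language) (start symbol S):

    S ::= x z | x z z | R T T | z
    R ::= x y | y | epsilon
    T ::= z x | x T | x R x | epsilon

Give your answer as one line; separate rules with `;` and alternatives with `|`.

S ::= x z | x z z | R T T | R T | R | T T | T | z | ε; R ::= x y | y; T ::= z x | x T | x | x R x | x x

The nullable symbols are {R, S, T}.
ε ∈ L(G) since S is nullable, so keep S → ε.
Expand every rule over subsets of its nullable positions: S → R T T gives R T T | R T | R | T T | T. T → x T gives x T | x. T → x R x gives x R x | x x.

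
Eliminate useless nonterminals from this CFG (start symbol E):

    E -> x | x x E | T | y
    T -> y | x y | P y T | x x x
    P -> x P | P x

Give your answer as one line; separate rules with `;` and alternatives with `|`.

E -> x | x x E | T | y; T -> y | x y | x x x

Generating nonterminals: {E, T}.
Reachable from E after that: {E, T}.
Removed useless symbols: {P} and every production mentioning them.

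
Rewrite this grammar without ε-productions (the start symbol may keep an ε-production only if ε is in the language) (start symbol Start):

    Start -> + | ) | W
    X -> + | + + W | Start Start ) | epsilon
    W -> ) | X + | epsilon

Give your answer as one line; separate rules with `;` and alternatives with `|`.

The nullable symbols are {Start, W, X}.
ε ∈ L(G) since Start is nullable, so keep Start → ε.
Expand every rule over subsets of its nullable positions: X → + + W gives + + W | + +. X → Start Start ) gives Start Start ) | Start ) | ). W → X + gives X + | +.

Start -> + | ) | W | epsilon; X -> + | + + W | + + | Start Start ) | Start ) | ); W -> ) | X + | +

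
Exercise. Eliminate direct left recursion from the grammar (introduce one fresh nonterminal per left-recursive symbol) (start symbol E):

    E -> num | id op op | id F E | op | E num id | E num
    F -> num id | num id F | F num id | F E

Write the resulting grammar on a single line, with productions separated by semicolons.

E -> num E' | id op op E' | id F E E' | op E'; F -> num id F' | num id F F'; E' -> num id E' | num E' | ε; F' -> num id F' | E F' | ε

Left recursion appears on E, F.
For E: α = {num id, num}, β = {num, id op op, id F E, op}. Rewrite as E → β E' and E' → α E' | ε.
For F: α = {num id, E}, β = {num id, num id F}. Rewrite as F → β F' and F' → α F' | ε.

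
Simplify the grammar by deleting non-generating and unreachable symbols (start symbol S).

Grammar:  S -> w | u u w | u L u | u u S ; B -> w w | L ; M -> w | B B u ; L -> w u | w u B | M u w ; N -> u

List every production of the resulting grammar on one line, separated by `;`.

S -> w | u u w | u L u | u u S; B -> w w | L; M -> w | B B u; L -> w u | w u B | M u w

Generating nonterminals: {B, L, M, N, S}.
Reachable from S after that: {B, L, M, S}.
Removed useless symbols: {N} and every production mentioning them.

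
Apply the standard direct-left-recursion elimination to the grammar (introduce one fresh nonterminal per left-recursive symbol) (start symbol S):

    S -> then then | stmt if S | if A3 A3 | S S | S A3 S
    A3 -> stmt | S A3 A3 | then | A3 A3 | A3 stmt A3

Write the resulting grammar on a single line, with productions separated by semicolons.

S -> then then S' | stmt if S S' | if A3 A3 S'; A3 -> stmt A3' | S A3 A3 A3' | then A3'; S' -> S S' | A3 S S' | epsilon; A3' -> A3 A3' | stmt A3 A3' | epsilon

S, A3 are directly left-recursive.
For S: α = {S, A3 S}, β = {then then, stmt if S, if A3 A3}. Rewrite as S → β S' and S' → α S' | ε.
For A3: α = {A3, stmt A3}, β = {stmt, S A3 A3, then}. Rewrite as A3 → β A3' and A3' → α A3' | ε.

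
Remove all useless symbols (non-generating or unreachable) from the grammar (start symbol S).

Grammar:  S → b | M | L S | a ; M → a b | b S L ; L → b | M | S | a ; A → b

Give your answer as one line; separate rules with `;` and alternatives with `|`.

S → b | M | L S | a; M → a b | b S L; L → b | M | S | a

Generating nonterminals: {A, L, M, S}.
Reachable from S after that: {L, M, S}.
Removed useless symbols: {A} and every production mentioning them.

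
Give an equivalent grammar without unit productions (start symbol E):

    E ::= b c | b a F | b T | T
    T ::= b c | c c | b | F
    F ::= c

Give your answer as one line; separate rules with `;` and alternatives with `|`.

E ::= b c | b a F | b T | c | c c | b; T ::= c | b c | c c | b; F ::= c

Unit pairs: E ⇒* {F, T}; T ⇒* {F}.
Replace each nonterminal's rules with the union of the non-unit rules of every nonterminal it unit-derives.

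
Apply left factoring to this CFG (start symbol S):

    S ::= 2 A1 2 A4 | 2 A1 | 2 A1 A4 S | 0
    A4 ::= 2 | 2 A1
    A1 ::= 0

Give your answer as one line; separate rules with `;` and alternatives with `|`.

S ::= 0 | 2 A1 S'; A4 ::= 2 A4'; A1 ::= 0; S' ::= 2 A4 | eps | A4 S; A4' ::= eps | A1

S has alternatives sharing prefix '2 A1': factor to S → 2 A1 S' with S' → 2 A4 | ε | A4 S.
A4 has alternatives sharing prefix '2': factor to A4 → 2 A4' with A4' → ε | A1.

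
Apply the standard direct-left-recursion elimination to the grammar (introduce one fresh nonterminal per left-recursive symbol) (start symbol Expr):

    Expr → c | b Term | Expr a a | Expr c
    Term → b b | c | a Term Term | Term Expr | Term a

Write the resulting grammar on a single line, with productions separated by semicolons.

Left recursion appears on Expr, Term.
For Expr: α = {a a, c}, β = {c, b Term}. Rewrite as Expr → β Expr1 and Expr1 → α Expr1 | ε.
For Term: α = {Expr, a}, β = {b b, c, a Term Term}. Rewrite as Term → β Term1 and Term1 → α Term1 | ε.

Expr → c Expr1 | b Term Expr1; Term → b b Term1 | c Term1 | a Term Term Term1; Expr1 → a a Expr1 | c Expr1 | epsilon; Term1 → Expr Term1 | a Term1 | epsilon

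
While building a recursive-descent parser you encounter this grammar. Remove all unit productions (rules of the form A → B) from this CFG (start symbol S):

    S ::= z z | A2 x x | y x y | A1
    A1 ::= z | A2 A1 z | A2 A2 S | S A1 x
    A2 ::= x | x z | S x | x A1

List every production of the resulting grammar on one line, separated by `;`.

S ::= z | A2 A1 z | A2 A2 S | S A1 x | z z | A2 x x | y x y; A1 ::= z | A2 A1 z | A2 A2 S | S A1 x; A2 ::= x | x z | S x | x A1

Unit pairs: S ⇒* {A1}.
For each unit pair (A, B), copy every non-unit production of B to A, then drop all unit productions.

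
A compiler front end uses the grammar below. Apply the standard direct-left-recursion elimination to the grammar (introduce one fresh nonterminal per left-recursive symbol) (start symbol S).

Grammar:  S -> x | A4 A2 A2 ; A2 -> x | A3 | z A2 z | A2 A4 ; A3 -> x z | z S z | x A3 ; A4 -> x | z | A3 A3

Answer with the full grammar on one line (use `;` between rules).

A2 is directly left-recursive.
For A2: α = {A4}, β = {x, A3, z A2 z}. Rewrite as A2 → β A2' and A2' → α A2' | ε.

S -> x | A4 A2 A2; A2 -> x A2' | A3 A2' | z A2 z A2'; A3 -> x z | z S z | x A3; A4 -> x | z | A3 A3; A2' -> A4 A2' | epsilon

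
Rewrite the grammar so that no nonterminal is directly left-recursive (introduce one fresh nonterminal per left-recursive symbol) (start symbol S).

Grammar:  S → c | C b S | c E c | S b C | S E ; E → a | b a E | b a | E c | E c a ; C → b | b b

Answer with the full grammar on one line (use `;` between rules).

S, E are directly left-recursive.
For S: α = {b C, E}, β = {c, C b S, c E c}. Rewrite as S → β S' and S' → α S' | ε.
For E: α = {c, c a}, β = {a, b a E, b a}. Rewrite as E → β E' and E' → α E' | ε.

S → c S' | C b S S' | c E c S'; E → a E' | b a E E' | b a E'; C → b | b b; S' → b C S' | E S' | epsilon; E' → c E' | c a E' | epsilon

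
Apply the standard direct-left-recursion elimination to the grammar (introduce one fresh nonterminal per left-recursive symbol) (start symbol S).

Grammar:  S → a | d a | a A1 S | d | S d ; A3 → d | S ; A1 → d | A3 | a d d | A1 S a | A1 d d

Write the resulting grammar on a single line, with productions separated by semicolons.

S → a S' | d a S' | a A1 S S' | d S'; A3 → d | S; A1 → d A1' | A3 A1' | a d d A1'; S' → d S' | ε; A1' → S a A1' | d d A1' | ε

Directly left-recursive nonterminals: S, A1.
For S: α = {d}, β = {a, d a, a A1 S, d}. Rewrite as S → β S' and S' → α S' | ε.
For A1: α = {S a, d d}, β = {d, A3, a d d}. Rewrite as A1 → β A1' and A1' → α A1' | ε.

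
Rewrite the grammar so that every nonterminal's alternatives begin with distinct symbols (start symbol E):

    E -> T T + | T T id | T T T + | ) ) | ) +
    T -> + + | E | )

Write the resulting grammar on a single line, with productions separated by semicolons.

E -> T T E' | ) E''; T -> + + | E | ); E' -> + | id | T +; E'' -> ) | +

E has alternatives sharing prefix 'T T': factor to E → T T E' with E' → + | id | T +.
E has alternatives sharing prefix ')': factor to E → ) E'' with E'' → ) | +.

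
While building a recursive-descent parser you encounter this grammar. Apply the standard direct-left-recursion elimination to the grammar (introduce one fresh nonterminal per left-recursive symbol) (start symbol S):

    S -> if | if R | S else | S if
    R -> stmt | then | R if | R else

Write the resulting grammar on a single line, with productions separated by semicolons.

S, R are directly left-recursive.
For S: α = {else, if}, β = {if, if R}. Rewrite as S → β S' and S' → α S' | ε.
For R: α = {if, else}, β = {stmt, then}. Rewrite as R → β R' and R' → α R' | ε.

S -> if S' | if R S'; R -> stmt R' | then R'; S' -> else S' | if S' | eps; R' -> if R' | else R' | eps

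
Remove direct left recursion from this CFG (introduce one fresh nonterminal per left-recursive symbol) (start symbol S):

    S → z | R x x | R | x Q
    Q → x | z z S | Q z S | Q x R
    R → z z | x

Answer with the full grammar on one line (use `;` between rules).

Directly left-recursive nonterminal: Q.
For Q: α = {z S, x R}, β = {x, z z S}. Rewrite as Q → β Q' and Q' → α Q' | ε.

S → z | R x x | R | x Q; Q → x Q' | z z S Q'; R → z z | x; Q' → z S Q' | x R Q' | epsilon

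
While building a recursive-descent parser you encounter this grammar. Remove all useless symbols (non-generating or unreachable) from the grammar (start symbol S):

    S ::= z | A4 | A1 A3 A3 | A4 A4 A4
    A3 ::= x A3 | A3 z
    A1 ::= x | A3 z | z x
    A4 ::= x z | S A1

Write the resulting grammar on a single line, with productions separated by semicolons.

S ::= z | A4 | A4 A4 A4; A1 ::= x | z x; A4 ::= x z | S A1

Generating nonterminals: {A1, A4, S}.
Reachable from S after that: {A1, A4, S}.
Removed useless symbols: {A3} and every production mentioning them.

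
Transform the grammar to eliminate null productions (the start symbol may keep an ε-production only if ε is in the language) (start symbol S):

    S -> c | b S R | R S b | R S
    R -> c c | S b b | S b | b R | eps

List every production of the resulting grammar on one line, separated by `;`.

Nullable nonterminals: {R}.
ε ∉ L(G), so no ε-production is kept.
Expand every rule over subsets of its nullable positions: S → b S R gives b S R | b S. S → R S b gives R S b | S b. R → b R gives b R | b.

S -> c | b S R | b S | R S b | S b | R S; R -> c c | S b b | S b | b R | b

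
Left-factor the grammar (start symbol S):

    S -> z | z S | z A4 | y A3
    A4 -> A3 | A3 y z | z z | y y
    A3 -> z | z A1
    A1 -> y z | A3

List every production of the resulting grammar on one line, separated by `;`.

S -> y A3 | z S'; A4 -> z z | y y | A3 A4'; A3 -> z A3'; A1 -> y z | A3; S' -> ε | S | A4; A4' -> ε | y z; A3' -> ε | A1

S has alternatives sharing prefix 'z': factor to S → z S' with S' → ε | S | A4.
A4 has alternatives sharing prefix 'A3': factor to A4 → A3 A4' with A4' → ε | y z.
A3 has alternatives sharing prefix 'z': factor to A3 → z A3' with A3' → ε | A1.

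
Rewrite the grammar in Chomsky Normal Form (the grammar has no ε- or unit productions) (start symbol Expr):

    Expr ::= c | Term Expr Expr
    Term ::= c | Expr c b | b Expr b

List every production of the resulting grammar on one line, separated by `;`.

Expr ::= c | Term Y1; Term ::= c | Expr Y2 | X2 Y3; X1 ::= c; X2 ::= b; Y1 ::= Expr Expr; Y2 ::= X1 X2; Y3 ::= Expr X2

Introduce a nonterminal for each terminal appearing in a rule of length ≥ 2: X1 → c, X2 → b.
Binarize each right-hand side of length ≥ 3 by chaining fresh nonterminals (Y1, Y2, …): affected rules were Expr → Term Expr Expr; Term → Expr X1 X2; Term → X2 Expr X2.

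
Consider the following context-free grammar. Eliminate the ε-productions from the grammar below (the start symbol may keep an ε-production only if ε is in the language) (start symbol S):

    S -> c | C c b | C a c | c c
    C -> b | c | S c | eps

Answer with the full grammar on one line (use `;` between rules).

S -> c | C c b | c b | C a c | a c | c c; C -> b | c | S c

The nullable symbols are {C}.
ε ∉ L(G), so no ε-production is kept.
For each production, add variants omitting each subset of nullable occurrences: S → C c b gives C c b | c b. S → C a c gives C a c | a c.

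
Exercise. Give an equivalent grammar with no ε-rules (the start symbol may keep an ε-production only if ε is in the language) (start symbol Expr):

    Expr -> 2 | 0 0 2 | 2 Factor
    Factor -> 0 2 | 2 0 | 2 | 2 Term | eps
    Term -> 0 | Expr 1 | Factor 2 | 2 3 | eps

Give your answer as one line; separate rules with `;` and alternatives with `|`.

Expr -> 2 | 0 0 2 | 2 Factor; Factor -> 0 2 | 2 0 | 2 | 2 Term; Term -> 0 | Expr 1 | Factor 2 | 2 | 2 3

Nullable set = {Factor, Term}.
ε ∉ L(G), so no ε-production is kept.
Add the nullable-subset variants: Term → Factor 2 gives Factor 2 | 2.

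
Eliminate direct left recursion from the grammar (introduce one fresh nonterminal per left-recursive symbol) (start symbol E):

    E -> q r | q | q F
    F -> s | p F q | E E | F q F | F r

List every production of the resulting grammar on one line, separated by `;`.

Left recursion appears on F.
For F: α = {q F, r}, β = {s, p F q, E E}. Rewrite as F → β F' and F' → α F' | ε.

E -> q r | q | q F; F -> s F' | p F q F' | E E F'; F' -> q F F' | r F' | ε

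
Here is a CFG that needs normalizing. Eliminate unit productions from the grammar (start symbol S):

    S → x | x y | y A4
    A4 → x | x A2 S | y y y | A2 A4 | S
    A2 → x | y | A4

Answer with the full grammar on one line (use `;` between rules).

Unit pairs: A2 ⇒* {A4, S}; A4 ⇒* {S}.
Replace each nonterminal's rules with the union of the non-unit rules of every nonterminal it unit-derives.

S → x | x y | y A4; A4 → x | x A2 S | y y y | A2 A4 | x y | y A4; A2 → x | x A2 S | y y y | A2 A4 | y | x y | y A4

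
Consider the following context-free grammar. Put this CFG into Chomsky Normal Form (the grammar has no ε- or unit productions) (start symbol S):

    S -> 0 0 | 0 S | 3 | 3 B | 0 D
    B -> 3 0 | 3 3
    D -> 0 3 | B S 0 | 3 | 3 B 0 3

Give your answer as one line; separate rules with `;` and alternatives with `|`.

Introduce a nonterminal for each terminal appearing in a rule of length ≥ 2: X1 → 0, X2 → 3.
Binarize each right-hand side of length ≥ 3 by chaining fresh nonterminals (Y1, Y2, …): affected rules were D → B S X1; D → X2 B X1 X2.

S -> X1 X1 | X1 S | 3 | X2 B | X1 D; B -> X2 X1 | X2 X2; D -> X1 X2 | B Y1 | 3 | X2 Y2; X1 -> 0; X2 -> 3; Y1 -> S X1; Y2 -> B Y3; Y3 -> X1 X2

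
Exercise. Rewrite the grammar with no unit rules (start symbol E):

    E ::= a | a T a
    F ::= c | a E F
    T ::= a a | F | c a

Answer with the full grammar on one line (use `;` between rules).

Unit pairs: T ⇒* {F}.
For each unit pair (A, B), copy every non-unit production of B to A, then drop all unit productions.

E ::= a | a T a; F ::= c | a E F; T ::= c | a E F | a a | c a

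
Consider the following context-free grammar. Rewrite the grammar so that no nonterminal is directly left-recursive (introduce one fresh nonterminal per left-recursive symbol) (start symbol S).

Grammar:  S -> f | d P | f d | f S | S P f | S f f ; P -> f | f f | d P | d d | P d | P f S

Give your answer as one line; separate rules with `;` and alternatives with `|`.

Directly left-recursive nonterminals: S, P.
For S: α = {P f, f f}, β = {f, d P, f d, f S}. Rewrite as S → β S' and S' → α S' | ε.
For P: α = {d, f S}, β = {f, f f, d P, d d}. Rewrite as P → β P' and P' → α P' | ε.

S -> f S' | d P S' | f d S' | f S S'; P -> f P' | f f P' | d P P' | d d P'; S' -> P f S' | f f S' | ε; P' -> d P' | f S P' | ε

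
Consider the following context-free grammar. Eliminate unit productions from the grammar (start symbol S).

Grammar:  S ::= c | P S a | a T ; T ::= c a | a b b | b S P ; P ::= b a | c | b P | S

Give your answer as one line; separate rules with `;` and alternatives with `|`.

Unit pairs: P ⇒* {S}.
Replace each nonterminal's rules with the union of the non-unit rules of every nonterminal it unit-derives.

S ::= c | P S a | a T; T ::= c a | a b b | b S P; P ::= c | P S a | a T | b a | b P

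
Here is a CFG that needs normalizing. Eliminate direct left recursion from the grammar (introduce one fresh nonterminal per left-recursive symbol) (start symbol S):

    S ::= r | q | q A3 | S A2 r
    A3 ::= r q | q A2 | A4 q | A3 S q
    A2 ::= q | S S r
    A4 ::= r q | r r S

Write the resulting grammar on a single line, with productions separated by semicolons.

S, A3 are directly left-recursive.
For S: α = {A2 r}, β = {r, q, q A3}. Rewrite as S → β S' and S' → α S' | ε.
For A3: α = {S q}, β = {r q, q A2, A4 q}. Rewrite as A3 → β A3' and A3' → α A3' | ε.

S ::= r S' | q S' | q A3 S'; A3 ::= r q A3' | q A2 A3' | A4 q A3'; A2 ::= q | S S r; A4 ::= r q | r r S; S' ::= A2 r S' | ε; A3' ::= S q A3' | ε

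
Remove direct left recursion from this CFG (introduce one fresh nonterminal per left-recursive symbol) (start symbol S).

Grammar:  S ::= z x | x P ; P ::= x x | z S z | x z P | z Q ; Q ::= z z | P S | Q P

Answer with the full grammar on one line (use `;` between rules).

Left recursion appears on Q.
For Q: α = {P}, β = {z z, P S}. Rewrite as Q → β Q' and Q' → α Q' | ε.

S ::= z x | x P; P ::= x x | z S z | x z P | z Q; Q ::= z z Q' | P S Q'; Q' ::= P Q' | ε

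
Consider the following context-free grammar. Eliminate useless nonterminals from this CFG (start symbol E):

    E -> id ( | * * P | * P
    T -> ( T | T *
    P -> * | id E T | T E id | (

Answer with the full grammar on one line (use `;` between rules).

Generating nonterminals: {E, P}.
Reachable from E after that: {E, P}.
Removed useless symbols: {T} and every production mentioning them.

E -> id ( | * * P | * P; P -> * | (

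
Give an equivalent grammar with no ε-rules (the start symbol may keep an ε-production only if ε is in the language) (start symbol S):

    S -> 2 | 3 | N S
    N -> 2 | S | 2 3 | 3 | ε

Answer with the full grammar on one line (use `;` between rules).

Nullable set = {N}.
ε ∉ L(G), so no ε-production is kept.

S -> 2 | 3 | N S; N -> 2 | S | 2 3 | 3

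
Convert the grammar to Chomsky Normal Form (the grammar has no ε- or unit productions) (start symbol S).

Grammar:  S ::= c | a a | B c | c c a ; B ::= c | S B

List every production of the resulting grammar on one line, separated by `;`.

Introduce a nonterminal for each terminal appearing in a rule of length ≥ 2: X1 → a, X2 → c.
Binarize each right-hand side of length ≥ 3 by chaining fresh nonterminals (Y1, Y2, …): affected rules were S → X2 X2 X1.

S ::= c | X1 X1 | B X2 | X2 Y1; B ::= c | S B; X1 ::= a; X2 ::= c; Y1 ::= X2 X1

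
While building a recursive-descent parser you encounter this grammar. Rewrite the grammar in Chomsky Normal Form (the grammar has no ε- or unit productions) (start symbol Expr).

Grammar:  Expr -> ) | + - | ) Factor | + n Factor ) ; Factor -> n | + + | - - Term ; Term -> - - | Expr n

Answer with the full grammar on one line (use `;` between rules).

Expr -> ) | X1 X2 | X3 Factor | X1 Y1; Factor -> n | X1 X1 | X2 Y3; Term -> X2 X2 | Expr X4; X1 -> +; X2 -> -; X3 -> ); X4 -> n; Y1 -> X4 Y2; Y2 -> Factor X3; Y3 -> X2 Term

Introduce a nonterminal for each terminal appearing in a rule of length ≥ 2: X1 → +, X2 → -, X3 → ), X4 → n.
Binarize each right-hand side of length ≥ 3 by chaining fresh nonterminals (Y1, Y2, …): affected rules were Expr → X1 X4 Factor X3; Factor → X2 X2 Term.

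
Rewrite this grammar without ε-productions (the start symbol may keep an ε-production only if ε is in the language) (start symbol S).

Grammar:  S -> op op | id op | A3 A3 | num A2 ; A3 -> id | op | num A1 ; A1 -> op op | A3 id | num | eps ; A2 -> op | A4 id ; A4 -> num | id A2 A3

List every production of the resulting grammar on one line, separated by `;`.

Nullable set = {A1}.
ε ∉ L(G), so no ε-production is kept.
For each production, add variants omitting each subset of nullable occurrences: A3 → num A1 gives num A1 | num.

S -> op op | id op | A3 A3 | num A2; A3 -> id | op | num A1 | num; A1 -> op op | A3 id | num; A2 -> op | A4 id; A4 -> num | id A2 A3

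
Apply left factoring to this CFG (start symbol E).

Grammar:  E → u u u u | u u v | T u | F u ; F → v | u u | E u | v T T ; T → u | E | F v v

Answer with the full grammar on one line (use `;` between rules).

E → T u | F u | u u E'; F → u u | E u | v F'; T → u | E | F v v; E' → u u | v; F' → epsilon | T T

E has alternatives sharing prefix 'u u': factor to E → u u E' with E' → u u | v.
F has alternatives sharing prefix 'v': factor to F → v F' with F' → ε | T T.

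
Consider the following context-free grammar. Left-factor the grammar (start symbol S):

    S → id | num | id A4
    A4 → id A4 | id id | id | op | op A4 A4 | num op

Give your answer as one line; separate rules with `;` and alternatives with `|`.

S has alternatives sharing prefix 'id': factor to S → id S' with S' → ε | A4.
A4 has alternatives sharing prefix 'id': factor to A4 → id A4' with A4' → A4 | id | ε.
A4 has alternatives sharing prefix 'op': factor to A4 → op A4'' with A4'' → ε | A4 A4.

S → num | id S'; A4 → num op | id A4' | op A4''; S' → epsilon | A4; A4' → A4 | id | epsilon; A4'' → epsilon | A4 A4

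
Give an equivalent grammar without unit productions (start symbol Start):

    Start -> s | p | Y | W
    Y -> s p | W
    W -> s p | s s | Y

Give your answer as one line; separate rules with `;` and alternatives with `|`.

Start -> s | p | s p | s s; Y -> s p | s s; W -> s p | s s

Unit pairs: Start ⇒* {W, Y}; W ⇒* {Y}; Y ⇒* {W}.
For each unit pair (A, B), copy every non-unit production of B to A, then drop all unit productions.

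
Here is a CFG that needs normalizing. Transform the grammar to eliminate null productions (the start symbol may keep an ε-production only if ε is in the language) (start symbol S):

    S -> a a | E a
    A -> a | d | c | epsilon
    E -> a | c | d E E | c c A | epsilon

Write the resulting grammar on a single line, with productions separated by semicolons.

Nullable set = {A, E}.
ε ∉ L(G), so no ε-production is kept.
Expand every rule over subsets of its nullable positions: S → E a gives E a | a. E → d E E gives d E E | d E | d. E → c c A gives c c A | c c.

S -> a a | E a | a; A -> a | d | c; E -> a | c | d E E | d E | d | c c A | c c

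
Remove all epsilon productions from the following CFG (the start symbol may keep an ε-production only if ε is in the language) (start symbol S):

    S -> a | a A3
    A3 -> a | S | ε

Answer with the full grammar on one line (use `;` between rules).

S -> a | a A3; A3 -> a | S

Nullable set = {A3}.
ε ∉ L(G), so no ε-production is kept.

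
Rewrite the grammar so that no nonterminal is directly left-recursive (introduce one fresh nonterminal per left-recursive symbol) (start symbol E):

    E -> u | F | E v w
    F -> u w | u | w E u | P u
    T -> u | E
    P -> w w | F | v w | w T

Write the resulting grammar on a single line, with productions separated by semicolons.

E -> u E' | F E'; F -> u w | u | w E u | P u; T -> u | E; P -> w w | F | v w | w T; E' -> v w E' | ε

E is directly left-recursive.
For E: α = {v w}, β = {u, F}. Rewrite as E → β E' and E' → α E' | ε.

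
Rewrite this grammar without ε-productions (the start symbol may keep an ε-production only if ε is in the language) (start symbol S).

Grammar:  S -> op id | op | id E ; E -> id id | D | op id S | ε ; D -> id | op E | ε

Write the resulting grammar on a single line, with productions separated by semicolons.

The nullable symbols are {D, E}.
ε ∉ L(G), so no ε-production is kept.
Add the nullable-subset variants: S → id E gives id E | id. D → op E gives op E | op.

S -> op id | op | id E | id; E -> id id | D | op id S; D -> id | op E | op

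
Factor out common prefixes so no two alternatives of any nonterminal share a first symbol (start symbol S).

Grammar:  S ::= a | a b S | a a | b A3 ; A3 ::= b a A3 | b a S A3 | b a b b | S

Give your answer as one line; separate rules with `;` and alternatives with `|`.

S ::= b A3 | a S'; A3 ::= S | b a A3'; S' ::= epsilon | b S | a; A3' ::= A3 | S A3 | b b

S has alternatives sharing prefix 'a': factor to S → a S' with S' → ε | b S | a.
A3 has alternatives sharing prefix 'b a': factor to A3 → b a A3' with A3' → A3 | S A3 | b b.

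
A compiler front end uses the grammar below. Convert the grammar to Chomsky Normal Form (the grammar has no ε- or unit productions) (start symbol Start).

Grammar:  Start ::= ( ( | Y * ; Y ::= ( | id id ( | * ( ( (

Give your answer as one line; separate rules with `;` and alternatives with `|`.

Start ::= X1 X1 | Y X2; Y ::= ( | X3 Y1 | X2 Y2; X1 ::= (; X2 ::= *; X3 ::= id; Y1 ::= X3 X1; Y2 ::= X1 Y3; Y3 ::= X1 X1

Introduce a nonterminal for each terminal appearing in a rule of length ≥ 2: X1 → (, X2 → *, X3 → id.
Binarize each right-hand side of length ≥ 3 by chaining fresh nonterminals (Y1, Y2, …): affected rules were Y → X3 X3 X1; Y → X2 X1 X1 X1.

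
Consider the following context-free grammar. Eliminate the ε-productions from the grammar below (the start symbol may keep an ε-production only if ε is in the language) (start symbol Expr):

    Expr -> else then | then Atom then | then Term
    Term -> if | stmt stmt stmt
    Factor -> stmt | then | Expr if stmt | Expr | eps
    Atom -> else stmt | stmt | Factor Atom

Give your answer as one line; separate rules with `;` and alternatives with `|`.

Nullable set = {Factor}.
ε ∉ L(G), so no ε-production is kept.

Expr -> else then | then Atom then | then Term; Term -> if | stmt stmt stmt; Factor -> stmt | then | Expr if stmt | Expr; Atom -> else stmt | stmt | Factor Atom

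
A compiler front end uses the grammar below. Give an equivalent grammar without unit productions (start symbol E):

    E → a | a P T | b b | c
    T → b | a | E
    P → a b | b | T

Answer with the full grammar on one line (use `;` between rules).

Unit pairs: P ⇒* {E, T}; T ⇒* {E}.
Replace each nonterminal's rules with the union of the non-unit rules of every nonterminal it unit-derives.

E → a | a P T | b b | c; T → a | a P T | b b | c | b; P → a | a P T | b b | c | a b | b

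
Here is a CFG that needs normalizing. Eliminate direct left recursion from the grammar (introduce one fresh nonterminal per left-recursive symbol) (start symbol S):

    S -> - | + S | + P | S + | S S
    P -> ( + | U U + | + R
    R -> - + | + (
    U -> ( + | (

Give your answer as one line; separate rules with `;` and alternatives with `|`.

S -> - S' | + S S' | + P S'; P -> ( + | U U + | + R; R -> - + | + (; U -> ( + | (; S' -> + S' | S S' | eps

Directly left-recursive nonterminal: S.
For S: α = {+, S}, β = {-, + S, + P}. Rewrite as S → β S' and S' → α S' | ε.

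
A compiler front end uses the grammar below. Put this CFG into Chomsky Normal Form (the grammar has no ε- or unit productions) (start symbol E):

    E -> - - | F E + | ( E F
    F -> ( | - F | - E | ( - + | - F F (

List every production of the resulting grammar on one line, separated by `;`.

Introduce a nonterminal for each terminal appearing in a rule of length ≥ 2: X1 → -, X2 → +, X3 → (.
Binarize each right-hand side of length ≥ 3 by chaining fresh nonterminals (Y1, Y2, …): affected rules were E → F E X2; E → X3 E F; F → X3 X1 X2; F → X1 F F X3.

E -> X1 X1 | F Y1 | X3 Y2; F -> ( | X1 F | X1 E | X3 Y3 | X1 Y4; X1 -> -; X2 -> +; X3 -> (; Y1 -> E X2; Y2 -> E F; Y3 -> X1 X2; Y4 -> F Y5; Y5 -> F X3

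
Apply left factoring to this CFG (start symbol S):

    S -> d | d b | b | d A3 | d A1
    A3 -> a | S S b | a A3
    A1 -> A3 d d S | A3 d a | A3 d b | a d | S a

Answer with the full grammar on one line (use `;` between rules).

S has alternatives sharing prefix 'd': factor to S → d S' with S' → ε | b | A3 | A1.
A3 has alternatives sharing prefix 'a': factor to A3 → a A3' with A3' → ε | A3.
A1 has alternatives sharing prefix 'A3 d': factor to A1 → A3 d A1' with A1' → d S | a | b.

S -> b | d S'; A3 -> S S b | a A3'; A1 -> a d | S a | A3 d A1'; S' -> eps | b | A3 | A1; A3' -> eps | A3; A1' -> d S | a | b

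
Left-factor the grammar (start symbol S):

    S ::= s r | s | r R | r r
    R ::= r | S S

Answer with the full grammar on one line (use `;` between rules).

S ::= s S' | r S''; R ::= r | S S; S' ::= r | eps; S'' ::= R | r

S has alternatives sharing prefix 's': factor to S → s S' with S' → r | ε.
S has alternatives sharing prefix 'r': factor to S → r S'' with S'' → R | r.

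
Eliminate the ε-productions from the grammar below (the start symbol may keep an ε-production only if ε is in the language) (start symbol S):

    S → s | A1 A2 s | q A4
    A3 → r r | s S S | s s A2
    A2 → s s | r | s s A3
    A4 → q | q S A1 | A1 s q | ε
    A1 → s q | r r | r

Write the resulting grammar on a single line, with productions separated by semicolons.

The nullable symbols are {A4}.
ε ∉ L(G), so no ε-production is kept.
For each production, add variants omitting each subset of nullable occurrences: S → q A4 gives q A4 | q.

S → s | A1 A2 s | q A4 | q; A3 → r r | s S S | s s A2; A2 → s s | r | s s A3; A4 → q | q S A1 | A1 s q; A1 → s q | r r | r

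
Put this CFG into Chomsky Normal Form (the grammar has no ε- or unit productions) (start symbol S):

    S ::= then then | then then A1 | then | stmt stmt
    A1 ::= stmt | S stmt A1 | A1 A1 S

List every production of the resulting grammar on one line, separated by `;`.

S ::= X1 X1 | X1 Y1 | then | X2 X2; A1 ::= stmt | S Y2 | A1 Y3; X1 ::= then; X2 ::= stmt; Y1 ::= X1 A1; Y2 ::= X2 A1; Y3 ::= A1 S

Introduce a nonterminal for each terminal appearing in a rule of length ≥ 2: X1 → then, X2 → stmt.
Binarize each right-hand side of length ≥ 3 by chaining fresh nonterminals (Y1, Y2, …): affected rules were S → X1 X1 A1; A1 → S X2 A1; A1 → A1 A1 S.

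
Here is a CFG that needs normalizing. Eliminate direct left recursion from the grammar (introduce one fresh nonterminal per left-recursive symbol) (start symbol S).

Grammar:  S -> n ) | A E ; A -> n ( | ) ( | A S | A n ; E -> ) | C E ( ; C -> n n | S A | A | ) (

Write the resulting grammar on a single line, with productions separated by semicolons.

S -> n ) | A E; A -> n ( A' | ) ( A'; E -> ) | C E (; C -> n n | S A | A | ) (; A' -> S A' | n A' | ε

A is directly left-recursive.
For A: α = {S, n}, β = {n (, ) (}. Rewrite as A → β A' and A' → α A' | ε.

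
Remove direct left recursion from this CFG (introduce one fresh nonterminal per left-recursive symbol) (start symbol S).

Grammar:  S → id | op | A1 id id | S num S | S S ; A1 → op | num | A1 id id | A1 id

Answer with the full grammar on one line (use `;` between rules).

S, A1 are directly left-recursive.
For S: α = {num S, S}, β = {id, op, A1 id id}. Rewrite as S → β S' and S' → α S' | ε.
For A1: α = {id id, id}, β = {op, num}. Rewrite as A1 → β A1' and A1' → α A1' | ε.

S → id S' | op S' | A1 id id S'; A1 → op A1' | num A1'; S' → num S S' | S S' | ε; A1' → id id A1' | id A1' | ε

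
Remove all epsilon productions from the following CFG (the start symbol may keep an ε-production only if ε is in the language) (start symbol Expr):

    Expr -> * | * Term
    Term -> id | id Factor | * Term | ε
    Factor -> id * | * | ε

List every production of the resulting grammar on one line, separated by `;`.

Nullable nonterminals: {Factor, Term}.
ε ∉ L(G), so no ε-production is kept.
For each production, add variants omitting each subset of nullable occurrences: Term → * Term gives * Term | *.

Expr -> * | * Term; Term -> id | id Factor | * Term | *; Factor -> id * | *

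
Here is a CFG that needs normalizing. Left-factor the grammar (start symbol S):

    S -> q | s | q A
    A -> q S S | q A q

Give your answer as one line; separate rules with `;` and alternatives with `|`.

S has alternatives sharing prefix 'q': factor to S → q S' with S' → ε | A.
A has alternatives sharing prefix 'q': factor to A → q A' with A' → S S | A q.

S -> s | q S'; A -> q A'; S' -> ε | A; A' -> S S | A q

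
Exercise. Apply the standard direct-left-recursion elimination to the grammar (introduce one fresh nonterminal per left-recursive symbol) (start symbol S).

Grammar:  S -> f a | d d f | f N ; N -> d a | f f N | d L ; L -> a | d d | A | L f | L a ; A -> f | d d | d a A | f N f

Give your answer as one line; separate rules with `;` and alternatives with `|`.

S -> f a | d d f | f N; N -> d a | f f N | d L; L -> a L' | d d L' | A L'; A -> f | d d | d a A | f N f; L' -> f L' | a L' | ε

L is directly left-recursive.
For L: α = {f, a}, β = {a, d d, A}. Rewrite as L → β L' and L' → α L' | ε.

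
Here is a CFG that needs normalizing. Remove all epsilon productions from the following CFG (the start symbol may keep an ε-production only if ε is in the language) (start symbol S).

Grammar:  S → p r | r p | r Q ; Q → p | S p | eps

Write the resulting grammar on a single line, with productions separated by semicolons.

Nullable set = {Q}.
ε ∉ L(G), so no ε-production is kept.
For each production, add variants omitting each subset of nullable occurrences: S → r Q gives r Q | r.

S → p r | r p | r Q | r; Q → p | S p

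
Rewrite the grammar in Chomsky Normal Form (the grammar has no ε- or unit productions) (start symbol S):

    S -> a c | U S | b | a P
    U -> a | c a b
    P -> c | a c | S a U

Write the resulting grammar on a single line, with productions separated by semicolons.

Introduce a nonterminal for each terminal appearing in a rule of length ≥ 2: X1 → a, X2 → c, X3 → b.
Binarize each right-hand side of length ≥ 3 by chaining fresh nonterminals (Y1, Y2, …): affected rules were U → X2 X1 X3; P → S X1 U.

S -> X1 X2 | U S | b | X1 P; U -> a | X2 Y1; P -> c | X1 X2 | S Y2; X1 -> a; X2 -> c; X3 -> b; Y1 -> X1 X3; Y2 -> X1 U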